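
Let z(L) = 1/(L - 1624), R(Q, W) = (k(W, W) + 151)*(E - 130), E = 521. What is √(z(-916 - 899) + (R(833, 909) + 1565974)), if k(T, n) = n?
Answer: 5*√936881614939/3439 ≈ 1407.3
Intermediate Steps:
R(Q, W) = 59041 + 391*W (R(Q, W) = (W + 151)*(521 - 130) = (151 + W)*391 = 59041 + 391*W)
z(L) = 1/(-1624 + L)
√(z(-916 - 899) + (R(833, 909) + 1565974)) = √(1/(-1624 + (-916 - 899)) + ((59041 + 391*909) + 1565974)) = √(1/(-1624 - 1815) + ((59041 + 355419) + 1565974)) = √(1/(-3439) + (414460 + 1565974)) = √(-1/3439 + 1980434) = √(6810712525/3439) = 5*√936881614939/3439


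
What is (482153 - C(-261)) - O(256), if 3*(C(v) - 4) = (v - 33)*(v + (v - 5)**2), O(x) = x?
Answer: 7390403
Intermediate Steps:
C(v) = 4 + (-33 + v)*(v + (-5 + v)**2)/3 (C(v) = 4 + ((v - 33)*(v + (v - 5)**2))/3 = 4 + ((-33 + v)*(v + (-5 + v)**2))/3 = 4 + (-33 + v)*(v + (-5 + v)**2)/3)
(482153 - C(-261)) - O(256) = (482153 - (-271 - 14*(-261)**2 + (1/3)*(-261)**3 + (322/3)*(-261))) - 1*256 = (482153 - (-271 - 14*68121 + (1/3)*(-17779581) - 28014)) - 256 = (482153 - (-271 - 953694 - 5926527 - 28014)) - 256 = (482153 - 1*(-6908506)) - 256 = (482153 + 6908506) - 256 = 7390659 - 256 = 7390403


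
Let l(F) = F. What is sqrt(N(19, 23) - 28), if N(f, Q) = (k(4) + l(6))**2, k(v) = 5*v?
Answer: 18*sqrt(2) ≈ 25.456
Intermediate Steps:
N(f, Q) = 676 (N(f, Q) = (5*4 + 6)**2 = (20 + 6)**2 = 26**2 = 676)
sqrt(N(19, 23) - 28) = sqrt(676 - 28) = sqrt(648) = 18*sqrt(2)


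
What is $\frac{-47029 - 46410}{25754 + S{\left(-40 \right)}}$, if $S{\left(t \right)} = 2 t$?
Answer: $- \frac{93439}{25674} \approx -3.6394$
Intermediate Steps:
$\frac{-47029 - 46410}{25754 + S{\left(-40 \right)}} = \frac{-47029 - 46410}{25754 + 2 \left(-40\right)} = - \frac{93439}{25754 - 80} = - \frac{93439}{25674}$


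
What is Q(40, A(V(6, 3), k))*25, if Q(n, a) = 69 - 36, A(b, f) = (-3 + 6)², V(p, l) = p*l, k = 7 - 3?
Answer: 825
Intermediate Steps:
k = 4
V(p, l) = l*p
A(b, f) = 9 (A(b, f) = 3² = 9)
Q(n, a) = 33
Q(40, A(V(6, 3), k))*25 = 33*25 = 825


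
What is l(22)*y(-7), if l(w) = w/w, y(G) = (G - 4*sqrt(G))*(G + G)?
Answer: 98 + 56*I*sqrt(7) ≈ 98.0 + 148.16*I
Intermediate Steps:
y(G) = 2*G*(G - 4*sqrt(G)) (y(G) = (G - 4*sqrt(G))*(2*G) = 2*G*(G - 4*sqrt(G)))
l(w) = 1
l(22)*y(-7) = 1*(-(-56)*I*sqrt(7) + 2*(-7)**2) = 1*(-(-56)*I*sqrt(7) + 2*49) = 1*(56*I*sqrt(7) + 98) = 1*(98 + 56*I*sqrt(7)) = 98 + 56*I*sqrt(7)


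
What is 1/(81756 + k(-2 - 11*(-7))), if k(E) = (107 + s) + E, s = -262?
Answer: 1/81676 ≈ 1.2244e-5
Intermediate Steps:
k(E) = -155 + E (k(E) = (107 - 262) + E = -155 + E)
1/(81756 + k(-2 - 11*(-7))) = 1/(81756 + (-155 + (-2 - 11*(-7)))) = 1/(81756 + (-155 + (-2 + 77))) = 1/(81756 + (-155 + 75)) = 1/(81756 - 80) = 1/81676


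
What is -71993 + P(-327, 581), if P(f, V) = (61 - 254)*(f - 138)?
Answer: 17752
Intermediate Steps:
P(f, V) = 26634 - 193*f (P(f, V) = -193*(-138 + f) = 26634 - 193*f)
-71993 + P(-327, 581) = -71993 + (26634 - 193*(-327)) = -71993 + (26634 + 63111) = -71993 + 89745 = 17752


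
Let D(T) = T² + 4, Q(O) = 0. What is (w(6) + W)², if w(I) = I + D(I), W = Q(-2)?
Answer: 2116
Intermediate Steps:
W = 0
D(T) = 4 + T²
w(I) = 4 + I + I² (w(I) = I + (4 + I²) = 4 + I + I²)
(w(6) + W)² = ((4 + 6 + 6²) + 0)² = ((4 + 6 + 36) + 0)² = (46 + 0)² = 46² = 2116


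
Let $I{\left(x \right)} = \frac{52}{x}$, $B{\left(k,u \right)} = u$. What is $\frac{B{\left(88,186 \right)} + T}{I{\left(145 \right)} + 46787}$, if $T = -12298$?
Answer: $- \frac{1756240}{6784167} \approx -0.25887$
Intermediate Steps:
$\frac{B{\left(88,186 \right)} + T}{I{\left(145 \right)} + 46787} = \frac{186 - 12298}{\frac{52}{145} + 46787} = - \frac{12112}{52 \cdot \frac{1}{145} + 46787} = - \frac{12112}{\frac{52}{145} + 46787} = - \frac{12112}{\frac{6784167}{145}} = \left(-12112\right) \frac{145}{6784167} = - \frac{1756240}{6784167}$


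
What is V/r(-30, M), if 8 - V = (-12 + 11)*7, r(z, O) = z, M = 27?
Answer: -1/2 ≈ -0.50000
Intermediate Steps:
V = 15 (V = 8 - (-12 + 11)*7 = 8 - (-1)*7 = 8 - 1*(-7) = 8 + 7 = 15)
V/r(-30, M) = 15/(-30) = 15*(-1/30) = -1/2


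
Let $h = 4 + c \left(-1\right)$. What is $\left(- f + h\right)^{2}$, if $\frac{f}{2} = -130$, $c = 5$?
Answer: $67081$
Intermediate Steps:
$f = -260$ ($f = 2 \left(-130\right) = -260$)
$h = -1$ ($h = 4 + 5 \left(-1\right) = 4 - 5 = -1$)
$\left(- f + h\right)^{2} = \left(\left(-1\right) \left(-260\right) - 1\right)^{2} = \left(260 - 1\right)^{2} = 259^{2} = 67081$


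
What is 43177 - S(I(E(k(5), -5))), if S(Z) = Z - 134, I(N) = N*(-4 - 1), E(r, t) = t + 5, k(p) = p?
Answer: 43311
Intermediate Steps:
E(r, t) = 5 + t
I(N) = -5*N (I(N) = N*(-5) = -5*N)
S(Z) = -134 + Z
43177 - S(I(E(k(5), -5))) = 43177 - (-134 - 5*(5 - 5)) = 43177 - (-134 - 5*0) = 43177 - (-134 + 0) = 43177 - 1*(-134) = 43177 + 134 = 43311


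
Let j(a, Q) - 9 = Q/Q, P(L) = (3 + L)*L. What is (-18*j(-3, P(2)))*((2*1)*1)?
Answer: -360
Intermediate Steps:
P(L) = L*(3 + L)
j(a, Q) = 10 (j(a, Q) = 9 + Q/Q = 9 + 1 = 10)
(-18*j(-3, P(2)))*((2*1)*1) = (-18*10)*((2*1)*1) = -360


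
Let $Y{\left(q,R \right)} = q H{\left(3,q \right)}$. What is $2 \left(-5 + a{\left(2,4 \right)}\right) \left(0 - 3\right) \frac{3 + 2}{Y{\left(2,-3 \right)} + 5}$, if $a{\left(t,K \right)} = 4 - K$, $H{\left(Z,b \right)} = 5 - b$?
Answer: $\frac{150}{11} \approx 13.636$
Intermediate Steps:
$Y{\left(q,R \right)} = q \left(5 - q\right)$
$2 \left(-5 + a{\left(2,4 \right)}\right) \left(0 - 3\right) \frac{3 + 2}{Y{\left(2,-3 \right)} + 5} = 2 \left(-5 + \left(4 - 4\right)\right) \left(0 - 3\right) \frac{3 + 2}{2 \left(5 - 2\right) + 5} = 2 \left(-5 + \left(4 - 4\right)\right) \left(-3\right) \frac{5}{2 \left(5 - 2\right) + 5} = 2 \left(-5 + 0\right) \left(-3\right) \frac{5}{2 \cdot 3 + 5} = 2 \left(\left(-5\right) \left(-3\right)\right) \frac{5}{6 + 5} = 2 \cdot 15 \cdot \frac{5}{11} = 30 \cdot 5 \cdot \frac{1}{11} = 30 \cdot \frac{5}{11} = \frac{150}{11}$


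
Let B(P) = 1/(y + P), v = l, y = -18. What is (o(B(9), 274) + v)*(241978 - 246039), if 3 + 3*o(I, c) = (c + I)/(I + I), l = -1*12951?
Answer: 325598797/6 ≈ 5.4266e+7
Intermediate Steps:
l = -12951
v = -12951
B(P) = 1/(-18 + P)
o(I, c) = -1 + (I + c)/(6*I) (o(I, c) = -1 + ((c + I)/(I + I))/3 = -1 + ((I + c)/((2*I)))/3 = -1 + ((I + c)*(1/(2*I)))/3 = -1 + ((I + c)/(2*I))/3 = -1 + (I + c)/(6*I))
(o(B(9), 274) + v)*(241978 - 246039) = ((274 - 5/(-18 + 9))/(6*(1/(-18 + 9))) - 12951)*(241978 - 246039) = ((274 - 5/(-9))/(6*(1/(-9))) - 12951)*(-4061) = ((274 - 5*(-⅑))/(6*(-⅑)) - 12951)*(-4061) = ((⅙)*(-9)*(274 + 5/9) - 12951)*(-4061) = ((⅙)*(-9)*(2471/9) - 12951)*(-4061) = (-2471/6 - 12951)*(-4061) = -80177/6*(-4061) = 325598797/6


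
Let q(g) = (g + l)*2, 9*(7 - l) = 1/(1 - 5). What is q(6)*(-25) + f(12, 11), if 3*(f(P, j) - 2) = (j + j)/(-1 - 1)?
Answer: -11755/18 ≈ -653.06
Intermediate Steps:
l = 253/36 (l = 7 - 1/(9*(1 - 5)) = 7 - ⅑/(-4) = 7 - ⅑*(-¼) = 7 + 1/36 = 253/36 ≈ 7.0278)
f(P, j) = 2 - j/3 (f(P, j) = 2 + ((j + j)/(-1 - 1))/3 = 2 + ((2*j)/(-2))/3 = 2 + ((2*j)*(-½))/3 = 2 + (-j)/3 = 2 - j/3)
q(g) = 253/18 + 2*g (q(g) = (g + 253/36)*2 = (253/36 + g)*2 = 253/18 + 2*g)
q(6)*(-25) + f(12, 11) = (253/18 + 2*6)*(-25) + (2 - ⅓*11) = (253/18 + 12)*(-25) + (2 - 11/3) = (469/18)*(-25) - 5/3 = -11725/18 - 5/3 = -11755/18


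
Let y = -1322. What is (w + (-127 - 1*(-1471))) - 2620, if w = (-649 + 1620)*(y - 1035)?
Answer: -2289923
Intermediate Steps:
w = -2288647 (w = (-649 + 1620)*(-1322 - 1035) = 971*(-2357) = -2288647)
(w + (-127 - 1*(-1471))) - 2620 = (-2288647 + (-127 - 1*(-1471))) - 2620 = (-2288647 + (-127 + 1471)) - 2620 = (-2288647 + 1344) - 2620 = -2287303 - 2620 = -2289923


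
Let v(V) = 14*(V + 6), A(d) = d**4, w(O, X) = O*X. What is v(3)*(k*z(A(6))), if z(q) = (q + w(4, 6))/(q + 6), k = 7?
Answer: 27720/31 ≈ 894.19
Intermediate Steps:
v(V) = 84 + 14*V (v(V) = 14*(6 + V) = 84 + 14*V)
z(q) = (24 + q)/(6 + q) (z(q) = (q + 4*6)/(q + 6) = (q + 24)/(6 + q) = (24 + q)/(6 + q))
v(3)*(k*z(A(6))) = (84 + 14*3)*(7*((24 + 6**4)/(6 + 6**4))) = (84 + 42)*(7*((24 + 1296)/(6 + 1296))) = 126*(7*(1320/1302)) = 126*(7*((1/1302)*1320)) = 126*(7*(220/217)) = 126*(220/31) = 27720/31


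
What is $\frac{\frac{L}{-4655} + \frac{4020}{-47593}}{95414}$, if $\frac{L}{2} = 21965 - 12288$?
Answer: $- \frac{67130573}{1509895301915} \approx -4.446 \cdot 10^{-5}$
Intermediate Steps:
$L = 19354$ ($L = 2 \left(21965 - 12288\right) = 2 \cdot 9677 = 19354$)
$\frac{\frac{L}{-4655} + \frac{4020}{-47593}}{95414} = \frac{\frac{19354}{-4655} + \frac{4020}{-47593}}{95414} = \left(19354 \left(- \frac{1}{4655}\right) + 4020 \left(- \frac{1}{47593}\right)\right) \frac{1}{95414} = \left(- \frac{19354}{4655} - \frac{4020}{47593}\right) \frac{1}{95414} = \left(- \frac{134261146}{31649345}\right) \frac{1}{95414} = - \frac{67130573}{1509895301915}$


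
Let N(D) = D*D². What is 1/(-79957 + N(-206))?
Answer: -1/8821773 ≈ -1.1336e-7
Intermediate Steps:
N(D) = D³
1/(-79957 + N(-206)) = 1/(-79957 + (-206)³) = 1/(-79957 - 8741816) = 1/(-8821773) = -1/8821773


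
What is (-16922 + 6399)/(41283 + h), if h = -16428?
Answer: -10523/24855 ≈ -0.42338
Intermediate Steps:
(-16922 + 6399)/(41283 + h) = (-16922 + 6399)/(41283 - 16428) = -10523/24855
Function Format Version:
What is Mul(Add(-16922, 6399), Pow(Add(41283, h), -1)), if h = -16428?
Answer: Rational(-10523, 24855) ≈ -0.42338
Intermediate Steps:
Mul(Add(-16922, 6399), Pow(Add(41283, h), -1)) = Mul(Add(-16922, 6399), Pow(Add(41283, -16428), -1)) = Mul(-10523, Pow(24855, -1)) = Mul(-10523, Rational(1, 24855)) = Rational(-10523, 24855)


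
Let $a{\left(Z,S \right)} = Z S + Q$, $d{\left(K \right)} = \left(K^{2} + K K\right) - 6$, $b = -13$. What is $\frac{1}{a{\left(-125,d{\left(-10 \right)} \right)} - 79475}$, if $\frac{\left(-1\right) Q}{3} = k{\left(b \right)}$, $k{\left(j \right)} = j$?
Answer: $- \frac{1}{103686} \approx -9.6445 \cdot 10^{-6}$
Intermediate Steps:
$d{\left(K \right)} = -6 + 2 K^{2}$ ($d{\left(K \right)} = \left(K^{2} + K^{2}\right) - 6 = 2 K^{2} - 6 = -6 + 2 K^{2}$)
$Q = 39$ ($Q = \left(-3\right) \left(-13\right) = 39$)
$a{\left(Z,S \right)} = 39 + S Z$ ($a{\left(Z,S \right)} = Z S + 39 = S Z + 39 = 39 + S Z$)
$\frac{1}{a{\left(-125,d{\left(-10 \right)} \right)} - 79475} = \frac{1}{\left(39 + \left(-6 + 2 \left(-10\right)^{2}\right) \left(-125\right)\right) - 79475} = \frac{1}{\left(39 + \left(-6 + 2 \cdot 100\right) \left(-125\right)\right) - 79475} = \frac{1}{\left(39 + \left(-6 + 200\right) \left(-125\right)\right) - 79475} = \frac{1}{\left(39 + 194 \left(-125\right)\right) - 79475} = \frac{1}{\left(39 - 24250\right) - 79475} = \frac{1}{-24211 - 79475} = \frac{1}{-103686} = - \frac{1}{103686}$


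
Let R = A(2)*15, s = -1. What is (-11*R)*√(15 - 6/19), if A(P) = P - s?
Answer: -1485*√589/19 ≈ -1896.8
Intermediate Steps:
A(P) = 1 + P (A(P) = P - 1*(-1) = P + 1 = 1 + P)
R = 45 (R = (1 + 2)*15 = 3*15 = 45)
(-11*R)*√(15 - 6/19) = (-11*45)*√(15 - 6/19) = -495*√(15 - 6*1/19) = -495*√(15 - 6/19) = -1485*√589/19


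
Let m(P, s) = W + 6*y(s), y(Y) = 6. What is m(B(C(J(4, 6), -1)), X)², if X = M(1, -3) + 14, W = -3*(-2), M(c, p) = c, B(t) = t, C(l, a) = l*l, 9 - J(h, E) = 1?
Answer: 1764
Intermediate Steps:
J(h, E) = 8 (J(h, E) = 9 - 1*1 = 9 - 1 = 8)
C(l, a) = l²
W = 6
X = 15 (X = 1 + 14 = 15)
m(P, s) = 42 (m(P, s) = 6 + 6*6 = 6 + 36 = 42)
m(B(C(J(4, 6), -1)), X)² = 42² = 1764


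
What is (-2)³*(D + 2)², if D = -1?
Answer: -8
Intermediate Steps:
(-2)³*(D + 2)² = (-2)³*(-1 + 2)² = -8*1² = -8*1 = -8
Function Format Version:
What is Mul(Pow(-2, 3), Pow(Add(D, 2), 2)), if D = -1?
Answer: -8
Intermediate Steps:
Mul(Pow(-2, 3), Pow(Add(D, 2), 2)) = Mul(Pow(-2, 3), Pow(Add(-1, 2), 2)) = Mul(-8, Pow(1, 2)) = Mul(-8, 1) = -8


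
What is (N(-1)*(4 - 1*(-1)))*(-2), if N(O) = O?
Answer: 10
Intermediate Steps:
(N(-1)*(4 - 1*(-1)))*(-2) = -(4 - 1*(-1))*(-2) = -(4 + 1)*(-2) = -1*5*(-2) = -5*(-2) = 10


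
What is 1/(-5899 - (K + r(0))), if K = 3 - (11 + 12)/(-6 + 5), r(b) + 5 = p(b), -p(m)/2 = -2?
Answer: -1/5924 ≈ -0.00016880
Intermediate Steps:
p(m) = 4 (p(m) = -2*(-2) = 4)
r(b) = -1 (r(b) = -5 + 4 = -1)
K = 26 (K = 3 - 23/(-1) = 3 - 23*(-1) = 3 - 1*(-23) = 3 + 23 = 26)
1/(-5899 - (K + r(0))) = 1/(-5899 - (26 - 1)) = 1/(-5899 - 1*25) = 1/(-5899 - 25) = 1/(-5924) = -1/5924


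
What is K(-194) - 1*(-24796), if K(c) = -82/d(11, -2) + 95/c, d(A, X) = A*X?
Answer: 52921573/2134 ≈ 24799.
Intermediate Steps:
K(c) = 41/11 + 95/c (K(c) = -82/(11*(-2)) + 95/c = -82/(-22) + 95/c = -82*(-1/22) + 95/c = 41/11 + 95/c)
K(-194) - 1*(-24796) = (41/11 + 95/(-194)) - 1*(-24796) = (41/11 + 95*(-1/194)) + 24796 = (41/11 - 95/194) + 24796 = 6909/2134 + 24796 = 52921573/2134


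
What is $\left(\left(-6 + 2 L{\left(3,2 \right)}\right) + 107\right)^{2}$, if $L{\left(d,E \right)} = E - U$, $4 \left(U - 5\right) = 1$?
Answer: $\frac{35721}{4} \approx 8930.3$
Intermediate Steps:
$U = \frac{21}{4}$ ($U = 5 + \frac{1}{4} \cdot 1 = 5 + \frac{1}{4} = \frac{21}{4} \approx 5.25$)
$L{\left(d,E \right)} = - \frac{21}{4} + E$ ($L{\left(d,E \right)} = E - \frac{21}{4} = - \frac{21}{4} + E$)
$\left(\left(-6 + 2 L{\left(3,2 \right)}\right) + 107\right)^{2} = \left(\left(-6 + 2 \left(- \frac{21}{4} + 2\right)\right) + 107\right)^{2} = \left(\left(-6 + 2 \left(- \frac{13}{4}\right)\right) + 107\right)^{2} = \left(\left(-6 - \frac{13}{2}\right) + 107\right)^{2} = \left(- \frac{25}{2} + 107\right)^{2} = \left(\frac{189}{2}\right)^{2} = \frac{35721}{4}$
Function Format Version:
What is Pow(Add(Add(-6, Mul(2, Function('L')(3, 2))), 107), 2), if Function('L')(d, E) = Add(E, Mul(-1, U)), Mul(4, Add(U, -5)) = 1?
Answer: Rational(35721, 4) ≈ 8930.3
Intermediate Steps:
U = Rational(21, 4) (U = Add(5, Mul(Rational(1, 4), 1)) = Add(5, Rational(1, 4)) = Rational(21, 4) ≈ 5.2500)
Function('L')(d, E) = Add(Rational(-21, 4), E) (Function('L')(d, E) = Add(E, Mul(-1, Rational(21, 4))) = Add(E, Rational(-21, 4)) = Add(Rational(-21, 4), E))
Pow(Add(Add(-6, Mul(2, Function('L')(3, 2))), 107), 2) = Pow(Add(Add(-6, Mul(2, Add(Rational(-21, 4), 2))), 107), 2) = Pow(Add(Add(-6, Mul(2, Rational(-13, 4))), 107), 2) = Pow(Add(Add(-6, Rational(-13, 2)), 107), 2) = Pow(Add(Rational(-25, 2), 107), 2) = Pow(Rational(189, 2), 2) = Rational(35721, 4)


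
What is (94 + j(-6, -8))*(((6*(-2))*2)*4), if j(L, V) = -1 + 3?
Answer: -9216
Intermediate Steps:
j(L, V) = 2
(94 + j(-6, -8))*(((6*(-2))*2)*4) = (94 + 2)*(((6*(-2))*2)*4) = 96*(-12*2*4) = 96*(-24*4) = 96*(-96) = -9216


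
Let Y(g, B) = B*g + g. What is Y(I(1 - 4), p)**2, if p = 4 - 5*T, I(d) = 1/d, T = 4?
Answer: 25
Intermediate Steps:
I(d) = 1/d
p = -16 (p = 4 - 5*4 = 4 - 20 = -16)
Y(g, B) = g + B*g
Y(I(1 - 4), p)**2 = ((1 - 16)/(1 - 4))**2 = (-15/(-3))**2 = (-1/3*(-15))**2 = 5**2 = 25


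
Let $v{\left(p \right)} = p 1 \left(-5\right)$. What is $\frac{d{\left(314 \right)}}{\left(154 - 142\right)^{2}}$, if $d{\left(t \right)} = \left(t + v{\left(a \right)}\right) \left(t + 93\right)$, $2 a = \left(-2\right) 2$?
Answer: $\frac{3663}{4} \approx 915.75$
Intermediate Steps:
$a = -2$ ($a = \frac{\left(-2\right) 2}{2} = \frac{1}{2} \left(-4\right) = -2$)
$v{\left(p \right)} = - 5 p$ ($v{\left(p \right)} = p \left(-5\right) = - 5 p$)
$d{\left(t \right)} = \left(10 + t\right) \left(93 + t\right)$ ($d{\left(t \right)} = \left(t - -10\right) \left(t + 93\right) = \left(t + 10\right) \left(93 + t\right) = \left(10 + t\right) \left(93 + t\right)$)
$\frac{d{\left(314 \right)}}{\left(154 - 142\right)^{2}} = \frac{930 + 314^{2} + 103 \cdot 314}{\left(154 - 142\right)^{2}} = \frac{930 + 98596 + 32342}{12^{2}} = \frac{131868}{144} = 131868 \cdot \frac{1}{144} = \frac{3663}{4}$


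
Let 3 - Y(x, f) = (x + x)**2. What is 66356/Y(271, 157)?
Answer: -66356/293761 ≈ -0.22588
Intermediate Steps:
Y(x, f) = 3 - 4*x**2 (Y(x, f) = 3 - (x + x)**2 = 3 - (2*x)**2 = 3 - 4*x**2)
66356/Y(271, 157) = 66356/(3 - 4*271**2) = 66356/(3 - 4*73441) = 66356/(3 - 293764) = 66356/(-293761) = 66356*(-1/293761) = -66356/293761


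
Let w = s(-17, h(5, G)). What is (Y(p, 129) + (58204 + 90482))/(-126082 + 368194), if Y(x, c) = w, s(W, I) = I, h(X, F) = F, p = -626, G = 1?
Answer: 148687/242112 ≈ 0.61413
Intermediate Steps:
w = 1
Y(x, c) = 1
(Y(p, 129) + (58204 + 90482))/(-126082 + 368194) = (1 + (58204 + 90482))/(-126082 + 368194) = (1 + 148686)/242112 = 148687*(1/242112) = 148687/242112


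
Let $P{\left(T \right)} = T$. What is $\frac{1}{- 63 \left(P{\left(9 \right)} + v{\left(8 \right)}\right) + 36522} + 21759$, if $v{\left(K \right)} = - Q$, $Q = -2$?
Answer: $\frac{779603212}{35829} \approx 21759.0$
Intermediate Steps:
$v{\left(K \right)} = 2$ ($v{\left(K \right)} = \left(-1\right) \left(-2\right) = 2$)
$\frac{1}{- 63 \left(P{\left(9 \right)} + v{\left(8 \right)}\right) + 36522} + 21759 = \frac{1}{- 63 \left(9 + 2\right) + 36522} + 21759 = \frac{1}{\left(-63\right) 11 + 36522} + 21759 = \frac{1}{-693 + 36522} + 21759 = \frac{1}{35829} + 21759 = \frac{779603212}{35829}$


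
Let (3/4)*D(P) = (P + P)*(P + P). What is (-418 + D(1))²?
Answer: 1532644/9 ≈ 1.7029e+5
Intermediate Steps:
D(P) = 16*P²/3 (D(P) = 4*((P + P)*(P + P))/3 = 4*((2*P)*(2*P))/3 = 4*(4*P²)/3 = 16*P²/3)
(-418 + D(1))² = (-418 + (16/3)*1²)² = (-418 + (16/3)*1)² = (-418 + 16/3)² = (-1238/3)² = 1532644/9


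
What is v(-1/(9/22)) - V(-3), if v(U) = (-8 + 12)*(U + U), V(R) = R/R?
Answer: -185/9 ≈ -20.556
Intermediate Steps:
V(R) = 1
v(U) = 8*U (v(U) = 4*(2*U) = 8*U)
v(-1/(9/22)) - V(-3) = 8*(-1/(9/22)) - 1*1 = 8*(-1/(9*(1/22))) - 1 = 8*(-1/9/22) - 1 = 8*(-1*22/9) - 1 = 8*(-22/9) - 1 = -176/9 - 1 = -185/9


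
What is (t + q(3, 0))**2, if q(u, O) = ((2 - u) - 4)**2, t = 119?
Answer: 20736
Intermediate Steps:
q(u, O) = (-2 - u)**2
(t + q(3, 0))**2 = (119 + (2 + 3)**2)**2 = (119 + 5**2)**2 = (119 + 25)**2 = 144**2 = 20736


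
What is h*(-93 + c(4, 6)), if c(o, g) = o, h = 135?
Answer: -12015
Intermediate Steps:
h*(-93 + c(4, 6)) = 135*(-93 + 4) = 135*(-89) = -12015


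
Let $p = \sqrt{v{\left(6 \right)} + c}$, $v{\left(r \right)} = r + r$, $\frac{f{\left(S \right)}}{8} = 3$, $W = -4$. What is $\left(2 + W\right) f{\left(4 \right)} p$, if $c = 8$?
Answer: $- 96 \sqrt{5} \approx -214.66$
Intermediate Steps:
$f{\left(S \right)} = 24$ ($f{\left(S \right)} = 8 \cdot 3 = 24$)
$v{\left(r \right)} = 2 r$
$p = 2 \sqrt{5}$ ($p = \sqrt{2 \cdot 6 + 8} = \sqrt{12 + 8} = \sqrt{20} = 2 \sqrt{5} \approx 4.4721$)
$\left(2 + W\right) f{\left(4 \right)} p = \left(2 - 4\right) 24 \cdot 2 \sqrt{5} = \left(-2\right) 24 \cdot 2 \sqrt{5} = - 48 \cdot 2 \sqrt{5} = - 96 \sqrt{5}$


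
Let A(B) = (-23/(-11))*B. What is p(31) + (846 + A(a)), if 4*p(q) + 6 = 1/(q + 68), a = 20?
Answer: 350983/396 ≈ 886.32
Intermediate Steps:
A(B) = 23*B/11 (A(B) = (-23*(-1/11))*B = 23*B/11)
p(q) = -3/2 + 1/(4*(68 + q)) (p(q) = -3/2 + 1/(4*(q + 68)) = -3/2 + 1/(4*(68 + q)))
p(31) + (846 + A(a)) = (-407 - 6*31)/(4*(68 + 31)) + (846 + (23/11)*20) = (¼)*(-407 - 186)/99 + (846 + 460/11) = (¼)*(1/99)*(-593) + 9766/11 = -593/396 + 9766/11 = 350983/396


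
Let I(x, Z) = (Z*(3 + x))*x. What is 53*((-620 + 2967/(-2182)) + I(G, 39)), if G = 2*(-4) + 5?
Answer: -71857771/2182 ≈ -32932.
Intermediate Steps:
G = -3 (G = -8 + 5 = -3)
I(x, Z) = Z*x*(3 + x)
53*((-620 + 2967/(-2182)) + I(G, 39)) = 53*((-620 + 2967/(-2182)) + 39*(-3)*(3 - 3)) = 53*((-620 + 2967*(-1/2182)) + 39*(-3)*0) = 53*((-620 - 2967/2182) + 0) = 53*(-1355807/2182 + 0) = 53*(-1355807/2182) = -71857771/2182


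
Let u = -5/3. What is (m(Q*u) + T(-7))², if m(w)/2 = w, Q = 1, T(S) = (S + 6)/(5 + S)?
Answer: 289/36 ≈ 8.0278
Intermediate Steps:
T(S) = (6 + S)/(5 + S)
u = -5/3 (u = -5*⅓ = -5/3 ≈ -1.6667)
m(w) = 2*w
(m(Q*u) + T(-7))² = (2*(1*(-5/3)) + (6 - 7)/(5 - 7))² = (2*(-5/3) - 1/(-2))² = (-10/3 - ½*(-1))² = (-10/3 + ½)² = (-17/6)² = 289/36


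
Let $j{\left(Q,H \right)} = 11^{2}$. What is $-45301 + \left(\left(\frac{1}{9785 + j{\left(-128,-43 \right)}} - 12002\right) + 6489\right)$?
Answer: $- \frac{503363483}{9906} \approx -50814.0$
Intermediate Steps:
$j{\left(Q,H \right)} = 121$
$-45301 + \left(\left(\frac{1}{9785 + j{\left(-128,-43 \right)}} - 12002\right) + 6489\right) = -45301 + \left(\left(\frac{1}{9785 + 121} - 12002\right) + 6489\right) = -45301 + \left(\left(\frac{1}{9906} - 12002\right) + 6489\right) = -45301 + \left(- \frac{118891811}{9906} + 6489\right) = -45301 - \frac{54611777}{9906} = - \frac{503363483}{9906}$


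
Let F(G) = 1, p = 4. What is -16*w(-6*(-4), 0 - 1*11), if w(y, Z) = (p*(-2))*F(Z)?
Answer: 128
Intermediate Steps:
w(y, Z) = -8 (w(y, Z) = (4*(-2))*1 = -8*1 = -8)
-16*w(-6*(-4), 0 - 1*11) = -16*(-8) = 128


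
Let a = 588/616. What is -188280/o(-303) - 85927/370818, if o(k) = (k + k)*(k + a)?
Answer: -20911159393/16591509774 ≈ -1.2604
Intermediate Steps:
a = 21/22 (a = 588*(1/616) = 21/22 ≈ 0.95455)
o(k) = 2*k*(21/22 + k) (o(k) = (k + k)*(k + 21/22) = (2*k)*(21/22 + k) = 2*k*(21/22 + k))
-188280/o(-303) - 85927/370818 = -188280*(-11/(303*(21 + 22*(-303)))) - 85927/370818 = -188280*(-11/(303*(21 - 6666))) - 85927*1/370818 = -188280/((1/11)*(-303)*(-6645)) - 85927/370818 = -188280/2013435/11 - 85927/370818 = -188280*11/2013435 - 85927/370818 = -46024/44743 - 85927/370818 = -20911159393/16591509774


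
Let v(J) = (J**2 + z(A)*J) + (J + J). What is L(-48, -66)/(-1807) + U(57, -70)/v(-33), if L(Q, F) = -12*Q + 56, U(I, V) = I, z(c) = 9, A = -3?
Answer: -118611/437294 ≈ -0.27124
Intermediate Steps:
L(Q, F) = 56 - 12*Q
v(J) = J**2 + 11*J (v(J) = (J**2 + 9*J) + (J + J) = (J**2 + 9*J) + 2*J = J**2 + 11*J)
L(-48, -66)/(-1807) + U(57, -70)/v(-33) = (56 - 12*(-48))/(-1807) + 57/((-33*(11 - 33))) = (56 + 576)*(-1/1807) + 57/((-33*(-22))) = 632*(-1/1807) + 57/726 = -632/1807 + 57*(1/726) = -632/1807 + 19/242 = -118611/437294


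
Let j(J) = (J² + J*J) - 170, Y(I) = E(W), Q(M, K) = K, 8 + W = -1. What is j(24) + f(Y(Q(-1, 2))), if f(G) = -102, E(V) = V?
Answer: 880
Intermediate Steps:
W = -9 (W = -8 - 1 = -9)
Y(I) = -9
j(J) = -170 + 2*J² (j(J) = (J² + J²) - 170 = 2*J² - 170 = -170 + 2*J²)
j(24) + f(Y(Q(-1, 2))) = (-170 + 2*24²) - 102 = (-170 + 2*576) - 102 = (-170 + 1152) - 102 = 982 - 102 = 880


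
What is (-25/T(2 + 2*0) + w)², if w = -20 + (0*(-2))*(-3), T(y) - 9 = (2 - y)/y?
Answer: 42025/81 ≈ 518.83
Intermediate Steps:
T(y) = 9 + (2 - y)/y
w = -20 (w = -20 + 0*(-3) = -20 + 0 = -20)
(-25/T(2 + 2*0) + w)² = (-25/(8 + 2/(2 + 2*0)) - 20)² = (-25/(8 + 2/(2 + 0)) - 20)² = (-25/(8 + 2/2) - 20)² = (-25/(8 + 2*(½)) - 20)² = (-25/(8 + 1) - 20)² = (-25/9 - 20)² = (-205/9)² = 42025/81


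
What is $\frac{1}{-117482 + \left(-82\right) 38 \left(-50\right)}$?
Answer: $\frac{1}{38318} \approx 2.6097 \cdot 10^{-5}$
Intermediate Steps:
$\frac{1}{-117482 + \left(-82\right) 38 \left(-50\right)} = \frac{1}{-117482 - -155800} = \frac{1}{-117482 + 155800} = \frac{1}{38318}$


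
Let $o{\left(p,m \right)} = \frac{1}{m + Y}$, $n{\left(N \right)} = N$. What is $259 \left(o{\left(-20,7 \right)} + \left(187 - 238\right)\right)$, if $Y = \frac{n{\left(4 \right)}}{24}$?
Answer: $- \frac{566433}{43} \approx -13173.0$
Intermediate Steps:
$Y = \frac{1}{6}$ ($Y = \frac{4}{24} = 4 \cdot \frac{1}{24} = \frac{1}{6} \approx 0.16667$)
$o{\left(p,m \right)} = \frac{1}{\frac{1}{6} + m}$ ($o{\left(p,m \right)} = \frac{1}{m + \frac{1}{6}} = \frac{1}{\frac{1}{6} + m}$)
$259 \left(o{\left(-20,7 \right)} + \left(187 - 238\right)\right) = 259 \left(\frac{6}{1 + 6 \cdot 7} + \left(187 - 238\right)\right) = 259 \left(\frac{6}{1 + 42} - 51\right) = 259 \left(\frac{6}{43} - 51\right) = 259 \left(- \frac{2187}{43}\right) = - \frac{566433}{43}$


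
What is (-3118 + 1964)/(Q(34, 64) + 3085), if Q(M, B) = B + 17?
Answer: -577/1583 ≈ -0.36450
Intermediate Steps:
Q(M, B) = 17 + B
(-3118 + 1964)/(Q(34, 64) + 3085) = (-3118 + 1964)/((17 + 64) + 3085) = -1154/(81 + 3085) = -1154/3166 = -1154*1/3166 = -577/1583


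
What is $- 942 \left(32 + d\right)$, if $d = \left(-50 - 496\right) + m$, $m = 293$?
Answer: $208182$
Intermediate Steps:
$d = -253$ ($d = \left(-50 - 496\right) + 293 = -546 + 293 = -253$)
$- 942 \left(32 + d\right) = - 942 \left(32 - 253\right) = \left(-942\right) \left(-221\right) = 208182$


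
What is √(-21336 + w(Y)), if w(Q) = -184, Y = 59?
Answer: 4*I*√1345 ≈ 146.7*I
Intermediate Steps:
√(-21336 + w(Y)) = √(-21336 - 184) = √(-21520) = 4*I*√1345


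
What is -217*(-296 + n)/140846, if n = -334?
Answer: 68355/70423 ≈ 0.97063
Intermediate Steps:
-217*(-296 + n)/140846 = -217*(-296 - 334)/140846 = -217*(-630)*(1/140846) = 136710*(1/140846) = 68355/70423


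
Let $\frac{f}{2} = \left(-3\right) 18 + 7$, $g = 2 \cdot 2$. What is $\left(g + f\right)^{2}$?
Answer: $8100$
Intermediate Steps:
$g = 4$
$f = -94$ ($f = 2 \left(\left(-3\right) 18 + 7\right) = 2 \left(-54 + 7\right) = 2 \left(-47\right) = -94$)
$\left(g + f\right)^{2} = \left(4 - 94\right)^{2} = \left(-90\right)^{2} = 8100$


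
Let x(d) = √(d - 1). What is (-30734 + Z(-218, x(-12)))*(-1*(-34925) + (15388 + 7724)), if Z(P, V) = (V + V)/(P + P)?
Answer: -1783709158 - 58037*I*√13/218 ≈ -1.7837e+9 - 959.89*I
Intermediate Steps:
x(d) = √(-1 + d)
Z(P, V) = V/P (Z(P, V) = (2*V)/((2*P)) = (2*V)*(1/(2*P)) = V/P)
(-30734 + Z(-218, x(-12)))*(-1*(-34925) + (15388 + 7724)) = (-30734 + √(-1 - 12)/(-218))*(-1*(-34925) + (15388 + 7724)) = (-30734 + √(-13)*(-1/218))*(34925 + 23112) = (-30734 + (I*√13)*(-1/218))*58037 = (-30734 - I*√13/218)*58037 = -1783709158 - 58037*I*√13/218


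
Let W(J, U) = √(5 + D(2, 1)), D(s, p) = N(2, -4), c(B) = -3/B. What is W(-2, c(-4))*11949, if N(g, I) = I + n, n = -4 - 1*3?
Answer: 11949*I*√6 ≈ 29269.0*I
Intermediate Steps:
n = -7 (n = -4 - 3 = -7)
N(g, I) = -7 + I (N(g, I) = I - 7 = -7 + I)
D(s, p) = -11 (D(s, p) = -7 - 4 = -11)
W(J, U) = I*√6 (W(J, U) = √(5 - 11) = √(-6) = I*√6)
W(-2, c(-4))*11949 = (I*√6)*11949 = 11949*I*√6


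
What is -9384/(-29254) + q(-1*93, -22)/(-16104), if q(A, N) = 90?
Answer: 12373923/39258868 ≈ 0.31519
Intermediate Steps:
-9384/(-29254) + q(-1*93, -22)/(-16104) = -9384/(-29254) + 90/(-16104) = -9384*(-1/29254) + 90*(-1/16104) = 4692/14627 - 15/2684 = 12373923/39258868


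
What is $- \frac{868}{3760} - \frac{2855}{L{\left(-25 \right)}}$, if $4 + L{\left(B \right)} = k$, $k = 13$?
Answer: $- \frac{2685653}{8460} \approx -317.45$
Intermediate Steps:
$L{\left(B \right)} = 9$ ($L{\left(B \right)} = -4 + 13 = 9$)
$- \frac{868}{3760} - \frac{2855}{L{\left(-25 \right)}} = - \frac{868}{3760} - \frac{2855}{9} = \left(-868\right) \frac{1}{3760} - \frac{2855}{9} = - \frac{217}{940} - \frac{2855}{9} = - \frac{2685653}{8460}$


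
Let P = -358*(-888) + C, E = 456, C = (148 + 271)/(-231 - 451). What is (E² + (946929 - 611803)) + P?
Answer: 587178393/682 ≈ 8.6097e+5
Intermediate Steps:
C = -419/682 (C = 419/(-682) = 419*(-1/682) = -419/682 ≈ -0.61437)
P = 216810109/682 (P = -358*(-888) - 419/682 = 317904 - 419/682 = 216810109/682 ≈ 3.1790e+5)
(E² + (946929 - 611803)) + P = (456² + (946929 - 611803)) + 216810109/682 = (207936 + 335126) + 216810109/682 = 543062 + 216810109/682 = 587178393/682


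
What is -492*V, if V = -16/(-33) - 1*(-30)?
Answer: -164984/11 ≈ -14999.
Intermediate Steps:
V = 1006/33 (V = -16*(-1/33) + 30 = 16/33 + 30 = 1006/33 ≈ 30.485)
-492*V = -492*1006/33 = -164984/11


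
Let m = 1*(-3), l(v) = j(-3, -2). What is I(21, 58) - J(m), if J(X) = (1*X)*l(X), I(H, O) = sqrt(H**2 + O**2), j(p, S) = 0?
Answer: sqrt(3805) ≈ 61.685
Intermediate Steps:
l(v) = 0
m = -3
J(X) = 0 (J(X) = (1*X)*0 = X*0 = 0)
I(21, 58) - J(m) = sqrt(21**2 + 58**2) - 1*0 = sqrt(441 + 3364) + 0 = sqrt(3805) + 0 = sqrt(3805)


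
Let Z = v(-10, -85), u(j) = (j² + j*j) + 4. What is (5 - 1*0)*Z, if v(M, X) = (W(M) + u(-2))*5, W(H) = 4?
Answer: 400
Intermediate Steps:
u(j) = 4 + 2*j² (u(j) = (j² + j²) + 4 = 2*j² + 4 = 4 + 2*j²)
v(M, X) = 80 (v(M, X) = (4 + (4 + 2*(-2)²))*5 = (4 + (4 + 2*4))*5 = (4 + (4 + 8))*5 = (4 + 12)*5 = 16*5 = 80)
Z = 80
(5 - 1*0)*Z = (5 - 1*0)*80 = (5 + 0)*80 = 5*80 = 400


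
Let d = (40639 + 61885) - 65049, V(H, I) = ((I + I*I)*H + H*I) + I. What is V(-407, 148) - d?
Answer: -9072727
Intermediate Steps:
V(H, I) = I + H*I + H*(I + I**2) (V(H, I) = ((I + I**2)*H + H*I) + I = (H*(I + I**2) + H*I) + I = (H*I + H*(I + I**2)) + I = I + H*I + H*(I + I**2))
d = 37475 (d = 102524 - 65049 = 37475)
V(-407, 148) - d = 148*(1 + 2*(-407) - 407*148) - 1*37475 = 148*(1 - 814 - 60236) - 37475 = 148*(-61049) - 37475 = -9035252 - 37475 = -9072727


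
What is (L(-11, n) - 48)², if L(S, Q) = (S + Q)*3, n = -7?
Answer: 10404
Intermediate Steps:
L(S, Q) = 3*Q + 3*S (L(S, Q) = (Q + S)*3 = 3*Q + 3*S)
(L(-11, n) - 48)² = ((3*(-7) + 3*(-11)) - 48)² = ((-21 - 33) - 48)² = (-54 - 48)² = (-102)² = 10404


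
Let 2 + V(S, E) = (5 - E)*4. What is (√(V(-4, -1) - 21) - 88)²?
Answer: 7569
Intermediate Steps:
V(S, E) = 18 - 4*E (V(S, E) = -2 + (5 - E)*4 = -2 + (20 - 4*E) = 18 - 4*E)
(√(V(-4, -1) - 21) - 88)² = (√((18 - 4*(-1)) - 21) - 88)² = (√((18 + 4) - 21) - 88)² = (√(22 - 21) - 88)² = (√1 - 88)² = (1 - 88)² = (-87)² = 7569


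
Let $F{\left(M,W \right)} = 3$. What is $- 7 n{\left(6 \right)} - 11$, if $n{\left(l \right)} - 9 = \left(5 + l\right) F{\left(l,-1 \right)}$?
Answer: $-305$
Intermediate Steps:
$n{\left(l \right)} = 24 + 3 l$ ($n{\left(l \right)} = 9 + \left(5 + l\right) 3 = 9 + \left(15 + 3 l\right) = 24 + 3 l$)
$- 7 n{\left(6 \right)} - 11 = - 7 \left(24 + 3 \cdot 6\right) - 11 = - 7 \left(24 + 18\right) - 11 = \left(-7\right) 42 - 11 = -294 - 11 = -305$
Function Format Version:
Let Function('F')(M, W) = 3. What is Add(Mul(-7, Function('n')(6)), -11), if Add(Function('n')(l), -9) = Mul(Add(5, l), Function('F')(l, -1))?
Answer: -305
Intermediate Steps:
Function('n')(l) = Add(24, Mul(3, l)) (Function('n')(l) = Add(9, Mul(Add(5, l), 3)) = Add(9, Add(15, Mul(3, l))) = Add(24, Mul(3, l)))
Add(Mul(-7, Function('n')(6)), -11) = Add(Mul(-7, Add(24, Mul(3, 6))), -11) = Add(Mul(-7, Add(24, 18)), -11) = Add(Mul(-7, 42), -11) = Add(-294, -11) = -305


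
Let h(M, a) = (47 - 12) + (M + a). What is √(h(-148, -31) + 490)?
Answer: √346 ≈ 18.601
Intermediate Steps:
h(M, a) = 35 + M + a (h(M, a) = 35 + (M + a) = 35 + M + a)
√(h(-148, -31) + 490) = √((35 - 148 - 31) + 490) = √(-144 + 490) = √346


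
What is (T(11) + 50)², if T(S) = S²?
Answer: 29241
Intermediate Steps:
(T(11) + 50)² = (11² + 50)² = (121 + 50)² = 171² = 29241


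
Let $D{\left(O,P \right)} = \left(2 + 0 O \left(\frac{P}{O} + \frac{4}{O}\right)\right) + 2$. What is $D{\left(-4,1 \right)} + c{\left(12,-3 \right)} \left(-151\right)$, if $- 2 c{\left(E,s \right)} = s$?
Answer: $- \frac{445}{2} \approx -222.5$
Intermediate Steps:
$c{\left(E,s \right)} = - \frac{s}{2}$
$D{\left(O,P \right)} = 4$ ($D{\left(O,P \right)} = \left(2 + 0 \left(\frac{4}{O} + \frac{P}{O}\right)\right) + 2 = \left(2 + 0\right) + 2 = 2 + 2 = 4$)
$D{\left(-4,1 \right)} + c{\left(12,-3 \right)} \left(-151\right) = 4 + \left(- \frac{1}{2}\right) \left(-3\right) \left(-151\right) = 4 + \frac{3}{2} \left(-151\right) = 4 - \frac{453}{2} = - \frac{445}{2}$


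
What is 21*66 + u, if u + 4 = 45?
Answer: 1427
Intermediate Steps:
u = 41 (u = -4 + 45 = 41)
21*66 + u = 21*66 + 41 = 1386 + 41 = 1427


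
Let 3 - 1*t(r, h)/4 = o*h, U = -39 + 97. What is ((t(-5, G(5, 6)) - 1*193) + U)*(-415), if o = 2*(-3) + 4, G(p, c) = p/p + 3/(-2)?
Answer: 52705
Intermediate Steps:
G(p, c) = -½ (G(p, c) = 1 + 3*(-½) = 1 - 3/2 = -½)
o = -2 (o = -6 + 4 = -2)
U = 58
t(r, h) = 12 + 8*h (t(r, h) = 12 - (-8)*h = 12 + 8*h)
((t(-5, G(5, 6)) - 1*193) + U)*(-415) = (((12 + 8*(-½)) - 1*193) + 58)*(-415) = (((12 - 4) - 193) + 58)*(-415) = ((8 - 193) + 58)*(-415) = (-185 + 58)*(-415) = -127*(-415) = 52705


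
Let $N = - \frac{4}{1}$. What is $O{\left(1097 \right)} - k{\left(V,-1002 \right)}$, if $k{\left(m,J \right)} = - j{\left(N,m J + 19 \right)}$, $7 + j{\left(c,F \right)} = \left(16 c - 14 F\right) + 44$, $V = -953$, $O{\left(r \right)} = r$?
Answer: $-13367880$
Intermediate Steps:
$N = -4$ ($N = \left(-4\right) 1 = -4$)
$j{\left(c,F \right)} = 37 - 14 F + 16 c$ ($j{\left(c,F \right)} = -7 - \left(-44 - 16 c + 14 F\right) = -7 + \left(44 - 14 F + 16 c\right) = 37 - 14 F + 16 c$)
$k{\left(m,J \right)} = 293 + 14 J m$ ($k{\left(m,J \right)} = - (37 - 14 \left(m J + 19\right) + 16 \left(-4\right)) = - (37 - 14 \left(J m + 19\right) - 64) = - (37 - 14 \left(19 + J m\right) - 64) = - (37 - \left(266 + 14 J m\right) - 64) = - (-293 - 14 J m) = 293 + 14 J m$)
$O{\left(1097 \right)} - k{\left(V,-1002 \right)} = 1097 - \left(293 + 14 \left(-1002\right) \left(-953\right)\right) = 1097 - \left(293 + 13368684\right) = 1097 - 13368977 = -13367880$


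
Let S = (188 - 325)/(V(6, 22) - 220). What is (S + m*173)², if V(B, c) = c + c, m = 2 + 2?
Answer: 14866681041/30976 ≈ 4.7994e+5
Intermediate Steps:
m = 4
V(B, c) = 2*c
S = 137/176 (S = (188 - 325)/(2*22 - 220) = -137/(44 - 220) = -137/(-176) = -137*(-1/176) = 137/176 ≈ 0.77841)
(S + m*173)² = (137/176 + 4*173)² = (137/176 + 692)² = (121929/176)² = 14866681041/30976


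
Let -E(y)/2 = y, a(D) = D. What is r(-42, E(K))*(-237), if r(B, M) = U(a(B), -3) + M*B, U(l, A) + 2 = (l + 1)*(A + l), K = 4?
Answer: -516423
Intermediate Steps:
U(l, A) = -2 + (1 + l)*(A + l) (U(l, A) = -2 + (l + 1)*(A + l) = -2 + (1 + l)*(A + l))
E(y) = -2*y
r(B, M) = -5 + B² - 2*B + B*M (r(B, M) = (-2 - 3 + B + B² - 3*B) + M*B = (-5 + B² - 2*B) + B*M = -5 + B² - 2*B + B*M)
r(-42, E(K))*(-237) = (-5 + (-42)² - 2*(-42) - (-84)*4)*(-237) = (-5 + 1764 + 84 - 42*(-8))*(-237) = (-5 + 1764 + 84 + 336)*(-237) = 2179*(-237) = -516423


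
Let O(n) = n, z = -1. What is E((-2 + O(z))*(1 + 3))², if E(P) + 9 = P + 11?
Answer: 100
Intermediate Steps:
E(P) = 2 + P (E(P) = -9 + (P + 11) = -9 + (11 + P) = 2 + P)
E((-2 + O(z))*(1 + 3))² = (2 + (-2 - 1)*(1 + 3))² = (2 - 3*4)² = (2 - 12)² = (-10)² = 100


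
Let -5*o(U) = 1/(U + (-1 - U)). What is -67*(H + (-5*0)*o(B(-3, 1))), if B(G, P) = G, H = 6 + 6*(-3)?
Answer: 804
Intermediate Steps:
H = -12 (H = 6 - 18 = -12)
o(U) = 1/5 (o(U) = -1/(5*(U + (-1 - U))) = -1/5/(-1) = -1/5*(-1) = 1/5)
-67*(H + (-5*0)*o(B(-3, 1))) = -67*(-12 - 5*0*(1/5)) = -67*(-12 + 0*(1/5)) = -67*(-12 + 0) = -67*(-12) = 804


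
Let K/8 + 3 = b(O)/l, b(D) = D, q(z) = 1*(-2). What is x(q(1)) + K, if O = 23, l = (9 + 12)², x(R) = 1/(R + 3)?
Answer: -9959/441 ≈ -22.583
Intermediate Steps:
q(z) = -2
x(R) = 1/(3 + R)
l = 441 (l = 21² = 441)
K = -10400/441 (K = -24 + 8*(23/441) = -24 + 184/441 = -10400/441 ≈ -23.583)
x(q(1)) + K = 1/(3 - 2) - 10400/441 = 1/1 - 10400/441 = 1 - 10400/441 = -9959/441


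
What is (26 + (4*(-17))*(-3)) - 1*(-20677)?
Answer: 20907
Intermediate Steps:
(26 + (4*(-17))*(-3)) - 1*(-20677) = (26 - 68*(-3)) + 20677 = (26 + 204) + 20677 = 230 + 20677 = 20907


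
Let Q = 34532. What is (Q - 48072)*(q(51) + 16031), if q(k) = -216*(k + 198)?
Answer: 511175620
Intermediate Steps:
q(k) = -42768 - 216*k (q(k) = -216*(198 + k) = -42768 - 216*k)
(Q - 48072)*(q(51) + 16031) = (34532 - 48072)*((-42768 - 216*51) + 16031) = -13540*((-42768 - 11016) + 16031) = -13540*(-53784 + 16031) = -13540*(-37753) = 511175620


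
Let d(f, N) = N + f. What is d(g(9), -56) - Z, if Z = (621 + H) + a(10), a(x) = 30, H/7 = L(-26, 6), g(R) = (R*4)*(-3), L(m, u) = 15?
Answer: -920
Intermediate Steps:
g(R) = -12*R (g(R) = (4*R)*(-3) = -12*R)
H = 105 (H = 7*15 = 105)
Z = 756 (Z = (621 + 105) + 30 = 726 + 30 = 756)
d(g(9), -56) - Z = (-56 - 12*9) - 1*756 = (-56 - 108) - 756 = -164 - 756 = -920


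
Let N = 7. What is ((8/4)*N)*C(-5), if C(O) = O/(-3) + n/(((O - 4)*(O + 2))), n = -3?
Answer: 196/9 ≈ 21.778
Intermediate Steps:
C(O) = -O/3 - 3/((-4 + O)*(2 + O)) (C(O) = O/(-3) - 3*1/((O - 4)*(O + 2)) = O*(-⅓) - 3*1/((-4 + O)*(2 + O)) = -O/3 - 3/((-4 + O)*(2 + O)))
((8/4)*N)*C(-5) = ((8/4)*7)*((9 + (-5)³ - 8*(-5) - 2*(-5)²)/(3*(8 - 1*(-5)² + 2*(-5)))) = ((8*(¼))*7)*((9 - 125 + 40 - 2*25)/(3*(8 - 1*25 - 10))) = (2*7)*((9 - 125 + 40 - 50)/(3*(8 - 25 - 10))) = 14*((⅓)*(-126)/(-27)) = 14*((⅓)*(-1/27)*(-126)) = 14*(14/9) = 196/9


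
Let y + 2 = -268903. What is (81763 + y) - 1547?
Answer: -188689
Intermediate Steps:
y = -268905 (y = -2 - 268903 = -268905)
(81763 + y) - 1547 = (81763 - 268905) - 1547 = -187142 - 1547 = -188689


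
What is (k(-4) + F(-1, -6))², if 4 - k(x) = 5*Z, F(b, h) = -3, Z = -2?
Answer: 121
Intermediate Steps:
k(x) = 14 (k(x) = 4 - 5*(-2) = 4 - 1*(-10) = 4 + 10 = 14)
(k(-4) + F(-1, -6))² = (14 - 3)² = 11² = 121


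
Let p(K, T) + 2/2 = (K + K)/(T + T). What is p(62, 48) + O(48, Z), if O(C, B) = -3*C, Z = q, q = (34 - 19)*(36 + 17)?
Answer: -3449/24 ≈ -143.71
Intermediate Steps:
q = 795 (q = 15*53 = 795)
p(K, T) = -1 + K/T (p(K, T) = -1 + (K + K)/(T + T) = -1 + (2*K)/((2*T)) = -1 + (2*K)*(1/(2*T)) = -1 + K/T)
Z = 795
p(62, 48) + O(48, Z) = (62 - 1*48)/48 - 3*48 = (62 - 48)/48 - 144 = (1/48)*14 - 144 = 7/24 - 144 = -3449/24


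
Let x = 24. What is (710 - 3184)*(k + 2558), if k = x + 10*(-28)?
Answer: -5695148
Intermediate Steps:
k = -256 (k = 24 + 10*(-28) = 24 - 280 = -256)
(710 - 3184)*(k + 2558) = (710 - 3184)*(-256 + 2558) = -2474*2302 = -5695148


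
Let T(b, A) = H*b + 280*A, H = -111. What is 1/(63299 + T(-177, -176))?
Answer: 1/33666 ≈ 2.9704e-5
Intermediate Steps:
T(b, A) = -111*b + 280*A
1/(63299 + T(-177, -176)) = 1/(63299 + (-111*(-177) + 280*(-176))) = 1/(63299 + (19647 - 49280)) = 1/(63299 - 29633) = 1/33666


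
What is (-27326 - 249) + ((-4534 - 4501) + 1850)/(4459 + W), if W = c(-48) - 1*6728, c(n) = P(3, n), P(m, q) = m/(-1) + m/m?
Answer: -20871880/757 ≈ -27572.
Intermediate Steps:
P(m, q) = 1 - m (P(m, q) = m*(-1) + 1 = -m + 1 = 1 - m)
c(n) = -2 (c(n) = 1 - 1*3 = 1 - 3 = -2)
W = -6730 (W = -2 - 1*6728 = -2 - 6728 = -6730)
(-27326 - 249) + ((-4534 - 4501) + 1850)/(4459 + W) = (-27326 - 249) + ((-4534 - 4501) + 1850)/(4459 - 6730) = -27575 + (-9035 + 1850)/(-2271) = -27575 - 7185*(-1/2271) = -27575 + 2395/757 = -20871880/757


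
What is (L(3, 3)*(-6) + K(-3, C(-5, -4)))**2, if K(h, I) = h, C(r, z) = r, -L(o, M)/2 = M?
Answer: 1089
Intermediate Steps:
L(o, M) = -2*M
(L(3, 3)*(-6) + K(-3, C(-5, -4)))**2 = (-2*3*(-6) - 3)**2 = (-6*(-6) - 3)**2 = (36 - 3)**2 = 33**2 = 1089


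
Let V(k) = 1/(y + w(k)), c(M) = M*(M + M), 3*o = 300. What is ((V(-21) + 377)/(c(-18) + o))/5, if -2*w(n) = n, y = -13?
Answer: 1883/18700 ≈ 0.10070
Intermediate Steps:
o = 100 (o = (⅓)*300 = 100)
w(n) = -n/2
c(M) = 2*M² (c(M) = M*(2*M) = 2*M²)
V(k) = 1/(-13 - k/2)
((V(-21) + 377)/(c(-18) + o))/5 = ((-2/(26 - 21) + 377)/(2*(-18)² + 100))/5 = ((-2/5 + 377)/(2*324 + 100))*(⅕) = ((-2*⅕ + 377)/(648 + 100))*(⅕) = ((-⅖ + 377)/748)*(⅕) = ((1883/5)*(1/748))*(⅕) = (1883/3740)*(⅕) = 1883/18700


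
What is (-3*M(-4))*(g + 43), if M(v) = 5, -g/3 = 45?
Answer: 1380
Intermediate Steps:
g = -135 (g = -3*45 = -135)
(-3*M(-4))*(g + 43) = (-3*5)*(-135 + 43) = -15*(-92) = 1380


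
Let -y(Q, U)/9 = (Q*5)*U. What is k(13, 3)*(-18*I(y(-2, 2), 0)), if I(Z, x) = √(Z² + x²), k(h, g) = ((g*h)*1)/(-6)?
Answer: 21060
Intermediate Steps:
y(Q, U) = -45*Q*U (y(Q, U) = -9*Q*5*U = -9*5*Q*U = -45*Q*U)
k(h, g) = -g*h/6 (k(h, g) = (g*h)*(-⅙) = -g*h/6)
k(13, 3)*(-18*I(y(-2, 2), 0)) = (-⅙*3*13)*(-18*√((-45*(-2)*2)² + 0²)) = -(-117)*√(180² + 0) = -(-117)*√(32400 + 0) = -(-117)*√32400 = -(-117)*180 = -13/2*(-3240) = 21060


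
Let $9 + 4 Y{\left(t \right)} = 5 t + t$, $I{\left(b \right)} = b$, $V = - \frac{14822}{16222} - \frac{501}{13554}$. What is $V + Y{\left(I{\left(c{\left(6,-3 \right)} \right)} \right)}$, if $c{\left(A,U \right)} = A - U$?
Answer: $\frac{754848835}{73290996} \approx 10.299$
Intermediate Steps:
$V = - \frac{34837435}{36645498}$ ($V = \left(-14822\right) \frac{1}{16222} - \frac{167}{4518} = - \frac{7411}{8111} - \frac{167}{4518} = - \frac{34837435}{36645498} \approx -0.95066$)
$Y{\left(t \right)} = - \frac{9}{4} + \frac{3 t}{2}$ ($Y{\left(t \right)} = - \frac{9}{4} + \frac{5 t + t}{4} = - \frac{9}{4} + \frac{6 t}{4} = - \frac{9}{4} + \frac{3 t}{2}$)
$V + Y{\left(I{\left(c{\left(6,-3 \right)} \right)} \right)} = - \frac{34837435}{36645498} - \left(\frac{9}{4} - \frac{3 \left(6 - -3\right)}{2}\right) = - \frac{34837435}{36645498} - \left(\frac{9}{4} - \frac{3 \left(6 + 3\right)}{2}\right) = - \frac{34837435}{36645498} + \left(- \frac{9}{4} + \frac{3}{2} \cdot 9\right) = - \frac{34837435}{36645498} + \left(- \frac{9}{4} + \frac{27}{2}\right) = - \frac{34837435}{36645498} + \frac{45}{4} = \frac{754848835}{73290996}$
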